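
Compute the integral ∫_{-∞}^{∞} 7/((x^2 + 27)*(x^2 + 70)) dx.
Let f(z) = 7/((z^2 + 27)*(z^2 + 70)). The denominator has no real zeros and deg Q - deg P = 4 ≥ 2, so the integral of f over the upper semicircle |z| = R tends to 0 as R → ∞. Closing the contour in the upper half-plane,
  ∫_{-∞}^{∞} f(x) dx = 2πi · Σ Res(f, z_k)  over the poles with Im z_k > 0.

Zeros of the denominator: z^2 + 27 = 0 gives z = ±3*sqrt(3)*I; z^2 + 70 = 0 gives z = ±sqrt(70)*I.
Upper half-plane: z = 3*sqrt(3)*I, z = sqrt(70)*I (simple).

Each pole is a simple zero of Q(z) = z^4 + 97*z^2 + 1890, so Res(f, z₀) = P(z₀)/Q'(z₀) with P(z) = 7, Q'(z) = 4*z^3 + 194*z:
  Res(f, 3*sqrt(3)*I) = (7)/(258*sqrt(3)*I) = -7*sqrt(3)*I/774
  Res(f, sqrt(70)*I) = (7)/(-86*sqrt(70)*I) = sqrt(70)*I/860

Sum of residues: I*(-70*sqrt(3) + 9*sqrt(70))/7740
∫_{-∞}^{∞} f(x) dx = 2πi · (I*(-70*sqrt(3) + 9*sqrt(70))/7740) = pi*(-9*sqrt(70) + 70*sqrt(3))/3870

Final answer: pi*(-9*sqrt(70) + 70*sqrt(3))/3870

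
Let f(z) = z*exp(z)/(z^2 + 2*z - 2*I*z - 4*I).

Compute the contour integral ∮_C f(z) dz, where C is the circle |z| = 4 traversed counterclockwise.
By the residue theorem, ∮_C f(z) dz = 2πi · (sum of the residues of f at the poles inside |z| = 4).

The denominator factors as (z + 2)*(z - 2*I), so the singularities of f are simple poles at z = -2, z = 2*I.
  |-2|² = 4 < 16 = 4², so this pole is inside the contour.
  |2*I|² = 4 < 16 = 4², so this pole is inside the contour.

With P(z) = z*exp(z) and Q(z) = z^2 + 2*z - 2*I*z - 4*I, each pole is simple, so Res(f, z₀) = P(z₀)/Q'(z₀) with Q'(z) = 2*z + 2 - 2*I.
  Res(f, -2) = P(-2)/Q'(-2) = (-2*exp(-2))/(-2 - 2*I) = (1/2 - I/2)*exp(-2)
  Res(f, 2*I) = P(2*I)/Q'(2*I) = (2*I*exp(2*I))/(2 + 2*I) = (1/2 + I/2)*exp(2*I)

Sum of residues inside C: (1/2 - I/2)*exp(-2) + (1/2 + I/2)*exp(2*I)
∮_C f(z) dz = 2πi · ((1/2 - I/2)*exp(-2) + (1/2 + I/2)*exp(2*I)) = pi*(-1 + I)*exp(2*I) + pi*(1 + I)*exp(-2)

Final answer: pi*(-1 + I)*exp(2*I) + pi*(1 + I)*exp(-2)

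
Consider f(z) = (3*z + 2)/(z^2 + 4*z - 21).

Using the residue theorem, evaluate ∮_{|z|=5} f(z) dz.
11*I*pi/5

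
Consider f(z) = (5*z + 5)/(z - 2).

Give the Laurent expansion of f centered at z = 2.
Put w = z - (2), i.e. z = w + 2. The denominator is w, so it suffices to rewrite the numerator in powers of w.

P(z) = 5*z + 5
P(w + 2) = 15 + 5*w

Dividing each term by w:
  f = 15/w + 5

Substituting back w = z - 2:
  f(z) = 15/(z - 2) + 5

The series is finite because the numerator is a polynomial; the negative powers form the principal part, and the coefficient of 1/(z - 2) gives Res(f, 2) = 15.

Final answer: 15/(z - 2) + 5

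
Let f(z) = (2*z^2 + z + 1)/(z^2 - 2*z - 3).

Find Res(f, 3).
Write f(z) = P(z)/Q(z) with P(z) = 2*z^2 + z + 1 and Q(z) = z^2 - 2*z - 3.
The denominator factors as Q(z) = (z + 1)*(z - 3), so z = 3 is a simple zero of Q and P is analytic there; z = 3 is therefore a simple pole and
  Res(f, z₀) = P(z₀)/Q'(z₀).

Q'(z) = 2*z - 2, so Q'(3) = 4.
P(3) = 22.

Res(f, 3) = (22)/(4) = 11/2

Final answer: 11/2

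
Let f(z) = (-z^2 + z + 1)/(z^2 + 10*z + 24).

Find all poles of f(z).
The singularities of f are the zeros of the denominator. Factoring,
  z^2 + 10*z + 24 = (z + 6)*(z + 4)
so the candidates are z = -6, z = -4.

Check the numerator P(z) = -z^2 + z + 1 at each one:
  P(-6) = -41 ≠ 0, so z = -6 is a (simple) pole.
  P(-4) = -19 ≠ 0, so z = -4 is a (simple) pole.

Poles of f: {-6, -4}

Final answer: {-6, -4}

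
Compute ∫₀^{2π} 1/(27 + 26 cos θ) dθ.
Let J = ∫₀^{2π} dθ/(27 + 26 cos θ).
Put z = e^{iθ}: then cos θ = (z + 1/z)/2, dθ = dz/(iz), and z runs once counterclockwise around |z| = 1:
  J = ∮_{|z|=1} 1/(27 + 26*(z + 1/z)/2) · dz/(iz) = (2/i) ∮_{|z|=1} dz/(26*z^2 + 54*z + 26).
The roots of 26*z^2 + 54*z + 26 are z = (-27 ± sqrt(27^2 - 26^2))/26, with sqrt(53) = sqrt(53); their product is 1, so only z₊ = -27/26 + sqrt(53)/26 lies inside the unit circle (z₋ = -27/26 - sqrt(53)/26 lies outside).
z₊ is a simple zero of q(z) = 26*z^2 + 54*z + 26, so Res(1/q, z₊) = 1/q'(z₊) with q'(z) = 52*z + 54; and q'(z₊) = 26*(z₊ - z₋) = 2*sqrt(53).
Therefore J = (2/i) · 2πi · 1/(2*sqrt(53)) = 2*pi/(sqrt(53)) = 2*sqrt(53)*pi/53

Final answer: 2*sqrt(53)*pi/53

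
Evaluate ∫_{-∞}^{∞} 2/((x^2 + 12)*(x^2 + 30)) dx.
Let f(z) = 2/((z^2 + 12)*(z^2 + 30)). The denominator has no real zeros and deg Q - deg P = 4 ≥ 2, so the integral of f over the upper semicircle |z| = R tends to 0 as R → ∞. Closing the contour in the upper half-plane,
  ∫_{-∞}^{∞} f(x) dx = 2πi · Σ Res(f, z_k)  over the poles with Im z_k > 0.

Zeros of the denominator: z^2 + 12 = 0 gives z = ±2*sqrt(3)*I; z^2 + 30 = 0 gives z = ±sqrt(30)*I.
Upper half-plane: z = 2*sqrt(3)*I, z = sqrt(30)*I (simple).

Each pole is a simple zero of Q(z) = z^4 + 42*z^2 + 360, so Res(f, z₀) = P(z₀)/Q'(z₀) with P(z) = 2, Q'(z) = 4*z^3 + 84*z:
  Res(f, 2*sqrt(3)*I) = (2)/(72*sqrt(3)*I) = -sqrt(3)*I/108
  Res(f, sqrt(30)*I) = (2)/(-36*sqrt(30)*I) = sqrt(30)*I/540

Sum of residues: I*(-5*sqrt(3) + sqrt(30))/540
∫_{-∞}^{∞} f(x) dx = 2πi · (I*(-5*sqrt(3) + sqrt(30))/540) = pi*(-sqrt(30) + 5*sqrt(3))/270

Final answer: pi*(-sqrt(30) + 5*sqrt(3))/270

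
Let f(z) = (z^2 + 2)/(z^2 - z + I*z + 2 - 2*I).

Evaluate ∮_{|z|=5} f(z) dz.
By the residue theorem, ∮_C f(z) dz = 2πi · (sum of the residues of f at the poles inside |z| = 5).

The denominator factors as (z - 1 - I)*(z + 2*I), so the singularities of f are simple poles at z = 1 + I, z = -2*I.
  |1 + I|² = 2 < 25 = 5², so this pole is inside the contour.
  |-2*I|² = 4 < 25 = 5², so this pole is inside the contour.

With P(z) = z^2 + 2 and Q(z) = z^2 - z + I*z + 2 - 2*I, each pole is simple, so Res(f, z₀) = P(z₀)/Q'(z₀) with Q'(z) = 2*z - 1 + I.
  Res(f, 1 + I) = P(1 + I)/Q'(1 + I) = (2 + 2*I)/(1 + 3*I) = 4/5 - 2*I/5
  Res(f, -2*I) = P(-2*I)/Q'(-2*I) = (-2)/(-1 - 3*I) = 1/5 - 3*I/5

Sum of residues inside C: 1 - I
∮_C f(z) dz = 2πi · (1 - I) = pi*(2 + 2*I)

Final answer: pi*(2 + 2*I)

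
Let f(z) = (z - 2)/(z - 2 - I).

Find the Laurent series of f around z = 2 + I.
Put w = z - (2 + I), i.e. z = w + 2 + I. The denominator is w, so it suffices to rewrite the numerator in powers of w.

P(z) = z - 2
P(w + 2 + I) = I + w

Dividing each term by w:
  f = I/w + 1

Substituting back w = z - 2 - I:
  f(z) = I/(z - 2 - I) + 1

The series is finite because the numerator is a polynomial; the negative powers form the principal part, and the coefficient of 1/(z - 2 - I) gives Res(f, 2 + I) = I.

Final answer: I/(z - 2 - I) + 1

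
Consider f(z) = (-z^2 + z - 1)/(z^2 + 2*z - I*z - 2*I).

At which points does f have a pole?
{-2, I}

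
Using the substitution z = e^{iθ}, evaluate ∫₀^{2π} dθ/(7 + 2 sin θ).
2*sqrt(5)*pi/15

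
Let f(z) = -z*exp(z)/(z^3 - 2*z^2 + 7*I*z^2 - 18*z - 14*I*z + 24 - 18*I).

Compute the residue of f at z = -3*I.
Write f(z) = P(z)/Q(z) with P(z) = -z*exp(z) and Q(z) = z^3 - 2*z^2 + 7*I*z^2 - 18*z - 14*I*z + 24 - 18*I.
The denominator factors as Q(z) = (z - 3 + I)*(z + 3*I)*(z + 1 + 3*I), so z = -3*I is a simple zero of Q and P is analytic there; z = -3*I is therefore a simple pole and
  Res(f, z₀) = P(z₀)/Q'(z₀).

Q'(z) = 3*z^2 - 4*z + 14*I*z - 18 - 14*I, so Q'(-3*I) = -3 - 2*I.
P(-3*I) = 3*I*exp(-3*I).

Res(f, -3*I) = (3*I*exp(-3*I))/(-3 - 2*I) = (-6/13 - 9*I/13)*exp(-3*I)

Final answer: (-6/13 - 9*I/13)*exp(-3*I)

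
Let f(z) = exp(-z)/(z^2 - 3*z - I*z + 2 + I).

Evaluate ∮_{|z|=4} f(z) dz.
By the residue theorem, ∮_C f(z) dz = 2πi · (sum of the residues of f at the poles inside |z| = 4).

The denominator factors as (z - 1)*(z - 2 - I), so the singularities of f are simple poles at z = 1, z = 2 + I.
  |1|² = 1 < 16 = 4², so this pole is inside the contour.
  |2 + I|² = 5 < 16 = 4², so this pole is inside the contour.

With P(z) = exp(-z) and Q(z) = z^2 - 3*z - I*z + 2 + I, each pole is simple, so Res(f, z₀) = P(z₀)/Q'(z₀) with Q'(z) = 2*z - 3 - I.
  Res(f, 1) = P(1)/Q'(1) = (exp(-1))/(-1 - I) = (-1/2 + I/2)*exp(-1)
  Res(f, 2 + I) = P(2 + I)/Q'(2 + I) = (exp(-2 - I))/(1 + I) = (1/2 - I/2)*exp(-2 - I)

Sum of residues inside C: (1/2 - I/2)*exp(-2 - I) + (-1/2 + I/2)*exp(-1)
∮_C f(z) dz = 2πi · ((1/2 - I/2)*exp(-2 - I) + (-1/2 + I/2)*exp(-1)) = pi*(-1 - I)*exp(-1) + pi*(1 + I)*exp(-2 - I)

Final answer: pi*(-1 - I)*exp(-1) + pi*(1 + I)*exp(-2 - I)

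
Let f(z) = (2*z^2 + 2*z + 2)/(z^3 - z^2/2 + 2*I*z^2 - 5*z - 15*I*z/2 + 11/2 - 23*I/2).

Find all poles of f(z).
The singularities of f are the zeros of the denominator. Factoring,
  z^3 - z^2/2 + 2*I*z^2 - 5*z - 15*I*z/2 + 11/2 - 23*I/2 = (z - 3 - I)*(z + 3/2 + I)*(z + 1 + 2*I)
so the candidates are z = 3 + I, z = -3/2 - I, z = -1 - 2*I.

Check the numerator P(z) = 2*z^2 + 2*z + 2 at each one:
  P(3 + I) = 24 + 14*I ≠ 0, so z = 3 + I is a (simple) pole.
  P(-3/2 - I) = 3/2 + 4*I ≠ 0, so z = -3/2 - I is a (simple) pole.
  P(-1 - 2*I) = -6 + 4*I ≠ 0, so z = -1 - 2*I is a (simple) pole.

Poles of f: {-3/2 - I, -1 - 2*I, 3 + I}

Final answer: {-3/2 - I, -1 - 2*I, 3 + I}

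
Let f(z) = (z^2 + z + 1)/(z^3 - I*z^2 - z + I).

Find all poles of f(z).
{-1, I, 1}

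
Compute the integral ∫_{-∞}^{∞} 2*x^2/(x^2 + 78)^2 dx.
Let f(z) = 2*z^2/(z^2 + 78)^2. The denominator has no real zeros and deg Q - deg P = 2 ≥ 2, so the integral of f over the upper semicircle |z| = R tends to 0 as R → ∞. Closing the contour in the upper half-plane,
  ∫_{-∞}^{∞} f(x) dx = 2πi · Σ Res(f, z_k)  over the poles with Im z_k > 0.

Zeros of the denominator: z^2 + 78 = 0 gives z = ±sqrt(78)*I.
Upper half-plane: z = sqrt(78)*I (a pole of order 2).

Write f(z) = g(z)/(z - sqrt(78)*I)^2 with g(z) = 2*z^2/(z + sqrt(78)*I)^2. For a double pole, Res(f, z₀) = g'(z₀):
  g'(z) = 4*sqrt(78)*I*z/(z + sqrt(78)*I)^3
  Res(f, sqrt(78)*I) = g'(sqrt(78)*I) = -sqrt(78)*I/156

∫_{-∞}^{∞} f(x) dx = 2πi · (-sqrt(78)*I/156) = sqrt(78)*pi/78

Final answer: sqrt(78)*pi/78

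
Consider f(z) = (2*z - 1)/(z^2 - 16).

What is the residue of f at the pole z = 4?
7/8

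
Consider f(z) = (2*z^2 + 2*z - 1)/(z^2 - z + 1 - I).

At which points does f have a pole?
The singularities of f are the zeros of the denominator. Factoring,
  z^2 - z + 1 - I = (z - 1 - I)*(z + I)
so the candidates are z = 1 + I, z = -I.

Check the numerator P(z) = 2*z^2 + 2*z - 1 at each one:
  P(1 + I) = 1 + 6*I ≠ 0, so z = 1 + I is a (simple) pole.
  P(-I) = -3 - 2*I ≠ 0, so z = -I is a (simple) pole.

Poles of f: {-I, 1 + I}

Final answer: {-I, 1 + I}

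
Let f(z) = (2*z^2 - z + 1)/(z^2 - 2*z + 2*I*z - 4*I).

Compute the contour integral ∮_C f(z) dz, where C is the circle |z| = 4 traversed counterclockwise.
By the residue theorem, ∮_C f(z) dz = 2πi · (sum of the residues of f at the poles inside |z| = 4).

The denominator factors as (z + 2*I)*(z - 2), so the singularities of f are simple poles at z = -2*I, z = 2.
  |-2*I|² = 4 < 16 = 4², so this pole is inside the contour.
  |2|² = 4 < 16 = 4², so this pole is inside the contour.

With P(z) = 2*z^2 - z + 1 and Q(z) = z^2 - 2*z + 2*I*z - 4*I, each pole is simple, so Res(f, z₀) = P(z₀)/Q'(z₀) with Q'(z) = 2*z - 2 + 2*I.
  Res(f, -2*I) = P(-2*I)/Q'(-2*I) = (-7 + 2*I)/(-2 - 2*I) = 5/4 - 9*I/4
  Res(f, 2) = P(2)/Q'(2) = (7)/(2 + 2*I) = 7/4 - 7*I/4

Sum of residues inside C: 3 - 4*I
∮_C f(z) dz = 2πi · (3 - 4*I) = pi*(8 + 6*I)

Final answer: pi*(8 + 6*I)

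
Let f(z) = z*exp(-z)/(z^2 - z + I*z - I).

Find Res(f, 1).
Write f(z) = P(z)/Q(z) with P(z) = z*exp(-z) and Q(z) = z^2 - z + I*z - I.
The denominator factors as Q(z) = (z + I)*(z - 1), so z = 1 is a simple zero of Q and P is analytic there; z = 1 is therefore a simple pole and
  Res(f, z₀) = P(z₀)/Q'(z₀).

Q'(z) = 2*z - 1 + I, so Q'(1) = 1 + I.
P(1) = exp(-1).

Res(f, 1) = (exp(-1))/(1 + I) = (1/2 - I/2)*exp(-1)

Final answer: (1/2 - I/2)*exp(-1)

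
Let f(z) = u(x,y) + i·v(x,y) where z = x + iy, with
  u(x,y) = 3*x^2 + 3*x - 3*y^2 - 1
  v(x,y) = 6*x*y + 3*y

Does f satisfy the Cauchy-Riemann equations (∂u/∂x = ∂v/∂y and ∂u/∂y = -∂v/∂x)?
∂u/∂x = 6*x + 3
∂v/∂y = 6*x + 3
∂u/∂y = -6*y
∂v/∂x = 6*y
∂u/∂x = ∂v/∂y and ∂u/∂y = -∂v/∂x hold identically; f is analytic.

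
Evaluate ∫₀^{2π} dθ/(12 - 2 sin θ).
Call the integral J. The integrand is 2π-periodic and we integrate over a full period, so shifting θ does not change the value (θ → θ + π/2 turns sin θ into cos θ; θ → θ + π flips the sign of the trig term). Hence
  J = ∫₀^{2π} dθ/(12 + 2 cos θ).
Put z = e^{iθ}: then cos θ = (z + 1/z)/2, dθ = dz/(iz), and z runs once counterclockwise around |z| = 1:
  J = ∮_{|z|=1} 1/(12 + 2*(z + 1/z)/2) · dz/(iz) = (2/i) ∮_{|z|=1} dz/(2*z^2 + 24*z + 2).
The roots of 2*z^2 + 24*z + 2 are z = (-12 ± sqrt(12^2 - 2^2))/2, with sqrt(140) = 2*sqrt(35); their product is 1, so only z₊ = -6 + sqrt(35) lies inside the unit circle (z₋ = -6 - sqrt(35) lies outside).
z₊ is a simple zero of q(z) = 2*z^2 + 24*z + 2, so Res(1/q, z₊) = 1/q'(z₊) with q'(z) = 4*z + 24; and q'(z₊) = 2*(z₊ - z₋) = 4*sqrt(35).
Therefore J = (2/i) · 2πi · 1/(4*sqrt(35)) = 2*pi/(2*sqrt(35)) = sqrt(35)*pi/35

Final answer: sqrt(35)*pi/35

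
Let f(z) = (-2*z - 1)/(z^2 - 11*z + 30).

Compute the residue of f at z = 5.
11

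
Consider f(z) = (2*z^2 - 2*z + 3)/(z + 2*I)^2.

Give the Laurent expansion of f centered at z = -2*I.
Put w = z - (-2*I), i.e. z = w - 2*I. The denominator is w^2, so it suffices to rewrite the numerator in powers of w.

P(z) = 2*z^2 - 2*z + 3
P(w - 2*I) = -5 + 4*I + (-2 - 8*I)*w + 2*w^2

Dividing each term by w^2:
  f = (-5 + 4*I)/w^2 + (-2 - 8*I)/w + 2

Substituting back w = z + 2*I:
  f(z) = (-5 + 4*I)/(z + 2*I)^2 + (-2 - 8*I)/(z + 2*I) + 2

The series is finite because the numerator is a polynomial; the negative powers form the principal part, and the coefficient of 1/(z + 2*I) gives Res(f, -2*I) = -2 - 8*I.

Final answer: (-5 + 4*I)/(z + 2*I)^2 + (-2 - 8*I)/(z + 2*I) + 2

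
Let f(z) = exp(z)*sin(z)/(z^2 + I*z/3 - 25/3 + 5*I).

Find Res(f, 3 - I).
(54/349 + 15*I/349)*exp(3 - I)*sin(3 - I)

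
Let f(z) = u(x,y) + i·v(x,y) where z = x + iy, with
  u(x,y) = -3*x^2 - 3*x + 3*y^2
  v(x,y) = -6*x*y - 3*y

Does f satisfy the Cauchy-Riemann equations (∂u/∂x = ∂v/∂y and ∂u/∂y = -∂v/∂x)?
∂u/∂x = -6*x - 3
∂v/∂y = -6*x - 3
∂u/∂y = 6*y
∂v/∂x = -6*y
∂u/∂x = ∂v/∂y and ∂u/∂y = -∂v/∂x hold identically; f is analytic.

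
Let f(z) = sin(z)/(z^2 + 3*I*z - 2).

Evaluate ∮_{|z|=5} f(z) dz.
By the residue theorem, ∮_C f(z) dz = 2πi · (sum of the residues of f at the poles inside |z| = 5).

The denominator factors as (z + 2*I)*(z + I), so the singularities of f are simple poles at z = -2*I, z = -I.
  |-2*I|² = 4 < 25 = 5², so this pole is inside the contour.
  |-I|² = 1 < 25 = 5², so this pole is inside the contour.

With P(z) = sin(z) and Q(z) = z^2 + 3*I*z - 2, each pole is simple, so Res(f, z₀) = P(z₀)/Q'(z₀) with Q'(z) = 2*z + 3*I.
  Res(f, -2*I) = P(-2*I)/Q'(-2*I) = (-I*sinh(2))/(-I) = sinh(2)
  Res(f, -I) = P(-I)/Q'(-I) = (-I*sinh(1))/(I) = -sinh(1)

Sum of residues inside C: -sinh(1) + sinh(2)
∮_C f(z) dz = 2πi · (-sinh(1) + sinh(2)) = -2*I*pi*sinh(1) + 2*I*pi*sinh(2)

Final answer: -2*I*pi*sinh(1) + 2*I*pi*sinh(2)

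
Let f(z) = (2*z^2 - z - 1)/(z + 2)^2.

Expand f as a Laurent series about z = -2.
9/(z + 2)^2 - 9/(z + 2) + 2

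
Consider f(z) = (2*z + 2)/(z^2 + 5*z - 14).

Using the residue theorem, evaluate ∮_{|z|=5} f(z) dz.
By the residue theorem, ∮_C f(z) dz = 2πi · (sum of the residues of f at the poles inside |z| = 5).

The denominator factors as (z - 2)*(z + 7), so the singularities of f are simple poles at z = 2, z = -7.
  |2|² = 4 < 25 = 5², so this pole is inside the contour.
  |-7|² = 49 > 25 = 5², so this pole is outside the contour.

With P(z) = 2*z + 2 and Q(z) = z^2 + 5*z - 14, each pole is simple, so Res(f, z₀) = P(z₀)/Q'(z₀) with Q'(z) = 2*z + 5.
  Res(f, 2) = P(2)/Q'(2) = (6)/(9) = 2/3

∮_C f(z) dz = 2πi · (2/3) = 4*I*pi/3

Final answer: 4*I*pi/3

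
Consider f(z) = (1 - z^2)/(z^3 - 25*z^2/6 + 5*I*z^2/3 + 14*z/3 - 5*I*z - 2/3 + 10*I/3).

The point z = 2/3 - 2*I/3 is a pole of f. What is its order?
Factor the denominator:
  z^3 - 25*z^2/6 + 5*I*z^2/3 + 14*z/3 - 5*I*z - 2/3 + 10*I/3 = (z - 2/3 + 2*I/3)*(z - 3/2 + I)*(z - 2)

The numerator P(z) = 1 - z^2 has P(2/3 - 2*I/3) = 1 + 8*I/9 ≠ 0, so no factor of (z - 2/3 + 2*I/3) cancels.
Near z = 2/3 - 2*I/3 we can therefore write f(z) = g(z)/(z - 2/3 + 2*I/3) with g analytic at 2/3 - 2*I/3 and g(2/3 - 2*I/3) ≠ 0 (g is the numerator divided by the remaining denominator factors).

Hence z = 2/3 - 2*I/3 is a pole of order 1.

Final answer: 1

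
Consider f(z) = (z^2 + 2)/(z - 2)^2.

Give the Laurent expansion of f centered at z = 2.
6/(z - 2)^2 + 4/(z - 2) + 1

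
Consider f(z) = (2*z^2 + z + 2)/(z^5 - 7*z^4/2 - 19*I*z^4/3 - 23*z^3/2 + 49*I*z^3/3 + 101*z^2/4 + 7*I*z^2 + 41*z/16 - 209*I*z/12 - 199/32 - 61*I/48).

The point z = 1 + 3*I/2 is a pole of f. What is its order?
Factor the denominator:
  z^5 - 7*z^4/2 - 19*I*z^4/3 - 23*z^3/2 + 49*I*z^3/3 + 101*z^2/4 + 7*I*z^2 + 41*z/16 - 209*I*z/12 - 199/32 - 61*I/48 = (z - 1 - 3*I/2)^4*(z + 1/2 - I/3)

The numerator P(z) = 2*z^2 + z + 2 has P(1 + 3*I/2) = 1/2 + 15*I/2 ≠ 0, so no factor of (z - 1 - 3*I/2) cancels.
Near z = 1 + 3*I/2 we can therefore write f(z) = g(z)/(z - 1 - 3*I/2)^4 with g analytic at 1 + 3*I/2 and g(1 + 3*I/2) ≠ 0 (g is the numerator divided by the remaining denominator factors).

Hence z = 1 + 3*I/2 is a pole of order 4.

Final answer: 4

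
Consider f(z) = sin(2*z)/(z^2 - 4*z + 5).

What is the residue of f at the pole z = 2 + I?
-I*sin(4 + 2*I)/2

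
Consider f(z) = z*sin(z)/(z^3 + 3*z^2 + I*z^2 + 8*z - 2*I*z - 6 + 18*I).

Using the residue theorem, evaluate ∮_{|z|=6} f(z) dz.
By the residue theorem, ∮_C f(z) dz = 2πi · (sum of the residues of f at the poles inside |z| = 6).

The denominator factors as (z - 1 + I)*(z + 3 + 3*I)*(z + 1 - 3*I), so the singularities of f are simple poles at z = 1 - I, z = -3 - 3*I, z = -1 + 3*I.
  |1 - I|² = 2 < 36 = 6², so this pole is inside the contour.
  |-3 - 3*I|² = 18 < 36 = 6², so this pole is inside the contour.
  |-1 + 3*I|² = 10 < 36 = 6², so this pole is inside the contour.

With P(z) = z*sin(z) and Q(z) = z^3 + 3*z^2 + I*z^2 + 8*z - 2*I*z - 6 + 18*I, each pole is simple, so Res(f, z₀) = P(z₀)/Q'(z₀) with Q'(z) = 3*z^2 + 6*z + 2*I*z + 8 - 2*I.
  Res(f, 1 - I) = P(1 - I)/Q'(1 - I) = ((1 - I)*sin(1 - I))/(16 - 12*I) = (7/100 - I/100)*sin(1 - I)
  Res(f, -3 - 3*I) = P(-3 - 3*I)/Q'(-3 - 3*I) = ((3 + 3*I)*sin(3 + 3*I))/(-4 + 28*I) = (9/100 - 3*I/25)*sin(3 + 3*I)
  Res(f, -1 + 3*I) = P(-1 + 3*I)/Q'(-1 + 3*I) = ((1 - 3*I)*sin(1 - 3*I))/(-28 - 4*I) = (-1/50 + 11*I/100)*sin(1 - 3*I)

Sum of residues inside C: (9/100 - 3*I/25)*sin(3 + 3*I) + (7/100 - I/100)*sin(1 - I) + (-1/50 + 11*I/100)*sin(1 - 3*I)
∮_C f(z) dz = 2πi · ((9/100 - 3*I/25)*sin(3 + 3*I) + (7/100 - I/100)*sin(1 - I) + (-1/50 + 11*I/100)*sin(1 - 3*I)) = pi*(6/25 + 9*I/50)*sin(3 + 3*I) + pi*(1/50 + 7*I/50)*sin(1 - I) + pi*(-11/50 - I/25)*sin(1 - 3*I)

Final answer: pi*(6/25 + 9*I/50)*sin(3 + 3*I) + pi*(1/50 + 7*I/50)*sin(1 - I) + pi*(-11/50 - I/25)*sin(1 - 3*I)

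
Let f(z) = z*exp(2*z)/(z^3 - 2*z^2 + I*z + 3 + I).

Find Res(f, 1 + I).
Write f(z) = P(z)/Q(z) with P(z) = z*exp(2*z) and Q(z) = z^3 - 2*z^2 + I*z + 3 + I.
The denominator factors as Q(z) = (z - 1 - I)*(z - 2 + I)*(z + 1), so z = 1 + I is a simple zero of Q and P is analytic there; z = 1 + I is therefore a simple pole and
  Res(f, z₀) = P(z₀)/Q'(z₀).

Q'(z) = 3*z^2 - 4*z + I, so Q'(1 + I) = -4 + 3*I.
P(1 + I) = (1 + I)*exp(2 + 2*I).

Res(f, 1 + I) = ((1 + I)*exp(2 + 2*I))/(-4 + 3*I) = (-1/25 - 7*I/25)*exp(2 + 2*I)

Final answer: (-1/25 - 7*I/25)*exp(2 + 2*I)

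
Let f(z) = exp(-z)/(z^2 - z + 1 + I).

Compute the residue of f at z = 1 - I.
Write f(z) = P(z)/Q(z) with P(z) = exp(-z) and Q(z) = z^2 - z + 1 + I.
The denominator factors as Q(z) = (z - I)*(z - 1 + I), so z = 1 - I is a simple zero of Q and P is analytic there; z = 1 - I is therefore a simple pole and
  Res(f, z₀) = P(z₀)/Q'(z₀).

Q'(z) = 2*z - 1, so Q'(1 - I) = 1 - 2*I.
P(1 - I) = exp(-1 + I).

Res(f, 1 - I) = (exp(-1 + I))/(1 - 2*I) = (1/5 + 2*I/5)*exp(-1 + I)

Final answer: (1/5 + 2*I/5)*exp(-1 + I)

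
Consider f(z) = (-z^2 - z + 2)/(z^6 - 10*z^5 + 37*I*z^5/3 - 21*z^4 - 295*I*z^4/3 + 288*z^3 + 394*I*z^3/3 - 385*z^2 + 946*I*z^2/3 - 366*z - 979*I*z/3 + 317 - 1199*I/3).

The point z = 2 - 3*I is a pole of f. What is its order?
4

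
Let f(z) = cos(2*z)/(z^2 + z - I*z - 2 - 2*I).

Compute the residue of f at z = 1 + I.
(3/10 - I/10)*cos(2 + 2*I)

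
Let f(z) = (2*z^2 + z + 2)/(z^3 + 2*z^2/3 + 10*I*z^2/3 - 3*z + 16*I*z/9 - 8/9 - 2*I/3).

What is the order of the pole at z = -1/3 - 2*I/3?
Factor the denominator:
  z^3 + 2*z^2/3 + 10*I*z^2/3 - 3*z + 16*I*z/9 - 8/9 - 2*I/3 = (z + 1/3 + 2*I/3)^2*(z + 2*I)

The numerator P(z) = 2*z^2 + z + 2 has P(-1/3 - 2*I/3) = 1 + 2*I/9 ≠ 0, so no factor of (z + 1/3 + 2*I/3) cancels.
Near z = -1/3 - 2*I/3 we can therefore write f(z) = g(z)/(z + 1/3 + 2*I/3)^2 with g analytic at -1/3 - 2*I/3 and g(-1/3 - 2*I/3) ≠ 0 (g is the numerator divided by the remaining denominator factors).

Hence z = -1/3 - 2*I/3 is a pole of order 2.

Final answer: 2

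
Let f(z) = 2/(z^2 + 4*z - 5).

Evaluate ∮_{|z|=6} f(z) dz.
By the residue theorem, ∮_C f(z) dz = 2πi · (sum of the residues of f at the poles inside |z| = 6).

The denominator factors as (z + 5)*(z - 1), so the singularities of f are simple poles at z = -5, z = 1.
  |-5|² = 25 < 36 = 6², so this pole is inside the contour.
  |1|² = 1 < 36 = 6², so this pole is inside the contour.

With P(z) = 2 and Q(z) = z^2 + 4*z - 5, each pole is simple, so Res(f, z₀) = P(z₀)/Q'(z₀) with Q'(z) = 2*z + 4.
  Res(f, -5) = P(-5)/Q'(-5) = (2)/(-6) = -1/3
  Res(f, 1) = P(1)/Q'(1) = (2)/(6) = 1/3

Sum of residues inside C: 0
∮_C f(z) dz = 2πi · (0) = 0

Final answer: 0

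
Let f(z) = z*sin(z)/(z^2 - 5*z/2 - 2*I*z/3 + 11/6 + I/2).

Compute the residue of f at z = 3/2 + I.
(75/73 - 54*I/73)*sin(3/2 + I)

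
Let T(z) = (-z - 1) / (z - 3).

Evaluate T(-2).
-1/5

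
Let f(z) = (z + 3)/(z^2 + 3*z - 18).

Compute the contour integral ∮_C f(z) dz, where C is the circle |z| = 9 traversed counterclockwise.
By the residue theorem, ∮_C f(z) dz = 2πi · (sum of the residues of f at the poles inside |z| = 9).

The denominator factors as (z + 6)*(z - 3), so the singularities of f are simple poles at z = -6, z = 3.
  |-6|² = 36 < 81 = 9², so this pole is inside the contour.
  |3|² = 9 < 81 = 9², so this pole is inside the contour.

With P(z) = z + 3 and Q(z) = z^2 + 3*z - 18, each pole is simple, so Res(f, z₀) = P(z₀)/Q'(z₀) with Q'(z) = 2*z + 3.
  Res(f, -6) = P(-6)/Q'(-6) = (-3)/(-9) = 1/3
  Res(f, 3) = P(3)/Q'(3) = (6)/(9) = 2/3

Sum of residues inside C: 1
∮_C f(z) dz = 2πi · (1) = 2*I*pi

Final answer: 2*I*pi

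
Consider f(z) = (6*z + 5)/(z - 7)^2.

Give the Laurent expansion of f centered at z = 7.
Put w = z - (7), i.e. z = w + 7. The denominator is w^2, so it suffices to rewrite the numerator in powers of w.

P(z) = 6*z + 5
P(w + 7) = 47 + 6*w

Dividing each term by w^2:
  f = 47/w^2 + 6/w

Substituting back w = z - 7:
  f(z) = 47/(z - 7)^2 + 6/(z - 7)

The series is finite because the numerator is a polynomial; the negative powers form the principal part, and the coefficient of 1/(z - 7) gives Res(f, 7) = 6.

Final answer: 47/(z - 7)^2 + 6/(z - 7)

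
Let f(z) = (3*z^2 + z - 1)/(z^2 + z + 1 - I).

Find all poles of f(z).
The singularities of f are the zeros of the denominator. Factoring,
  z^2 + z + 1 - I = (z + 1 + I)*(z - I)
so the candidates are z = -1 - I, z = I.

Check the numerator P(z) = 3*z^2 + z - 1 at each one:
  P(-1 - I) = -2 + 5*I ≠ 0, so z = -1 - I is a (simple) pole.
  P(I) = -4 + I ≠ 0, so z = I is a (simple) pole.

Poles of f: {-1 - I, I}

Final answer: {-1 - I, I}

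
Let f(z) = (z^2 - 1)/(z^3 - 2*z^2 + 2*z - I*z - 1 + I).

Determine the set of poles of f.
The singularities of f are the zeros of the denominator. Factoring,
  z^3 - 2*z^2 + 2*z - I*z - 1 + I = (z + I)*(z - 1)*(z - 1 - I)
so the candidates are z = -I, z = 1, z = 1 + I.

Check the numerator P(z) = z^2 - 1 at each one:
  P(-I) = -2 ≠ 0, so z = -I is a (simple) pole.
  P(1) = 0, so the factor (z - 1) cancels and z = 1 is only a removable singularity, not a pole.
  P(1 + I) = -1 + 2*I ≠ 0, so z = 1 + I is a (simple) pole.

Poles of f: {-I, 1 + I}

Final answer: {-I, 1 + I}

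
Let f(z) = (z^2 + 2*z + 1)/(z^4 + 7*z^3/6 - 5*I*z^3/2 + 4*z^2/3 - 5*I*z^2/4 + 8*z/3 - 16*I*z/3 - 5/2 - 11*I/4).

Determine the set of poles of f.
The singularities of f are the zeros of the denominator. Factoring,
  z^4 + 7*z^3/6 - 5*I*z^3/2 + 4*z^2/3 - 5*I*z^2/4 + 8*z/3 - 16*I*z/3 - 5/2 - 11*I/4 = (z + 1/2 - 2*I)*(z + 2/3 - I)*(z + 3*I/2)*(z - I)
so the candidates are z = -1/2 + 2*I, z = -2/3 + I, z = -3*I/2, z = I.

Check the numerator P(z) = z^2 + 2*z + 1 at each one:
  P(-1/2 + 2*I) = -15/4 + 2*I ≠ 0, so z = -1/2 + 2*I is a (simple) pole.
  P(-2/3 + I) = -8/9 + 2*I/3 ≠ 0, so z = -2/3 + I is a (simple) pole.
  P(-3*I/2) = -5/4 - 3*I ≠ 0, so z = -3*I/2 is a (simple) pole.
  P(I) = 2*I ≠ 0, so z = I is a (simple) pole.

Poles of f: {-2/3 + I, -1/2 + 2*I, -3*I/2, I}

Final answer: {-2/3 + I, -1/2 + 2*I, -3*I/2, I}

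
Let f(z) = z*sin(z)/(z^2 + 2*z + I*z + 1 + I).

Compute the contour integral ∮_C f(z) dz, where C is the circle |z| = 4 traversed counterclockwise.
2*pi*sin(1) + pi*(-2 - 2*I)*sin(1 + I)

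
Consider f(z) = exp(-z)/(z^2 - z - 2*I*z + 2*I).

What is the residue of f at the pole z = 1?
Write f(z) = P(z)/Q(z) with P(z) = exp(-z) and Q(z) = z^2 - z - 2*I*z + 2*I.
The denominator factors as Q(z) = (z - 2*I)*(z - 1), so z = 1 is a simple zero of Q and P is analytic there; z = 1 is therefore a simple pole and
  Res(f, z₀) = P(z₀)/Q'(z₀).

Q'(z) = 2*z - 1 - 2*I, so Q'(1) = 1 - 2*I.
P(1) = exp(-1).

Res(f, 1) = (exp(-1))/(1 - 2*I) = (1/5 + 2*I/5)*exp(-1)

Final answer: (1/5 + 2*I/5)*exp(-1)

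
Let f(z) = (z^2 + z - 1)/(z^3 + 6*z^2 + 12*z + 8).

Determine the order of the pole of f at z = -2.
Factor the denominator:
  z^3 + 6*z^2 + 12*z + 8 = (z + 2)^3

The numerator P(z) = z^2 + z - 1 has P(-2) = 1 ≠ 0, so no factor of (z + 2) cancels.
Near z = -2 we can therefore write f(z) = g(z)/(z + 2)^3 with g analytic at -2 and g(-2) ≠ 0 (g is just the numerator).

Hence z = -2 is a pole of order 3.

Final answer: 3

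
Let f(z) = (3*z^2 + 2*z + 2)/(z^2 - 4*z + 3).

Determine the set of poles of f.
{1, 3}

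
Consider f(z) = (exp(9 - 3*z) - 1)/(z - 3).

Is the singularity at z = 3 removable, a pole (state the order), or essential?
removable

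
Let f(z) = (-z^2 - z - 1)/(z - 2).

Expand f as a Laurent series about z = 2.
-7/(z - 2) - 5 - (z - 2)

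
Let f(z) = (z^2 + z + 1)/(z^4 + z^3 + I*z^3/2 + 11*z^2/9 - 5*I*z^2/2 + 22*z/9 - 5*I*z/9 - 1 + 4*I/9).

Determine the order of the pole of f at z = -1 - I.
Factor the denominator:
  z^4 + z^3 + I*z^3/2 + 11*z^2/9 - 5*I*z^2/2 + 22*z/9 - 5*I*z/9 - 1 + 4*I/9 = (z + 1 + I)^2*(z - 2/3 - 3*I/2)*(z - 1/3)

The numerator P(z) = z^2 + z + 1 has P(-1 - I) = I ≠ 0, so no factor of (z + 1 + I) cancels.
Near z = -1 - I we can therefore write f(z) = g(z)/(z + 1 + I)^2 with g analytic at -1 - I and g(-1 - I) ≠ 0 (g is the numerator divided by the remaining denominator factors).

Hence z = -1 - I is a pole of order 2.

Final answer: 2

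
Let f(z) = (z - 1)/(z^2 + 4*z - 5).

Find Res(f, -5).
Write f(z) = P(z)/Q(z) with P(z) = z - 1 and Q(z) = z^2 + 4*z - 5.
The denominator factors as Q(z) = (z + 5)*(z - 1), so z = -5 is a simple zero of Q and P is analytic there; z = -5 is therefore a simple pole and
  Res(f, z₀) = P(z₀)/Q'(z₀).

Q'(z) = 2*z + 4, so Q'(-5) = -6.
P(-5) = -6.

Res(f, -5) = (-6)/(-6) = 1

Final answer: 1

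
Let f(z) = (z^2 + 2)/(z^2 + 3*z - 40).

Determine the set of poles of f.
{-8, 5}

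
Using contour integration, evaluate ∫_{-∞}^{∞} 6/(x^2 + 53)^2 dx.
3*sqrt(53)*pi/2809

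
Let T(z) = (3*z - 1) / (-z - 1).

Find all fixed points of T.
{-sqrt(5) - 2, -2 + sqrt(5)}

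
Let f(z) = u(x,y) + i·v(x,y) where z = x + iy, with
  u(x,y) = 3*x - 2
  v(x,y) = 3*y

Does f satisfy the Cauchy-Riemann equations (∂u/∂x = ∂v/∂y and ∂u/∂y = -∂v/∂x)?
∂u/∂x = 3
∂v/∂y = 3
∂u/∂y = 0
∂v/∂x = 0
∂u/∂x = ∂v/∂y and ∂u/∂y = -∂v/∂x hold identically; f is analytic.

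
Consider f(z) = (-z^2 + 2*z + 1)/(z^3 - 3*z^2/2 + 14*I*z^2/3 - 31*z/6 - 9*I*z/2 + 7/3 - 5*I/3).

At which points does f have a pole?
The singularities of f are the zeros of the denominator. Factoring,
  z^3 - 3*z^2/2 + 14*I*z^2/3 - 31*z/6 - 9*I*z/2 + 7/3 - 5*I/3 = (z + 2*I/3)*(z - 1 + I)*(z - 1/2 + 3*I)
so the candidates are z = -2*I/3, z = 1 - I, z = 1/2 - 3*I.

Check the numerator P(z) = -z^2 + 2*z + 1 at each one:
  P(-2*I/3) = 13/9 - 4*I/3 ≠ 0, so z = -2*I/3 is a (simple) pole.
  P(1 - I) = 3 ≠ 0, so z = 1 - I is a (simple) pole.
  P(1/2 - 3*I) = 43/4 - 3*I ≠ 0, so z = 1/2 - 3*I is a (simple) pole.

Poles of f: {-2*I/3, 1/2 - 3*I, 1 - I}

Final answer: {-2*I/3, 1/2 - 3*I, 1 - I}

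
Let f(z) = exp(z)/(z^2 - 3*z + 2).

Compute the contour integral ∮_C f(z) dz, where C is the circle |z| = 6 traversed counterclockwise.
-2*exp(1)*I*pi + 2*I*pi*exp(2)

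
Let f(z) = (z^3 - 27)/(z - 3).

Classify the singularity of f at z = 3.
The numerator vanishes at z = 3 ((3)^3 = 27), so it is divisible by z - 3:
  z^3 - 27 = (z - 3)*(z^2 + 3*z + 9)
Hence for z ≠ 3, f(z) = z^2 + 3*z + 9, a polynomial, and lim_{z→3} f(z) = 27 is finite.
So the singularity is removable.

Final answer: removable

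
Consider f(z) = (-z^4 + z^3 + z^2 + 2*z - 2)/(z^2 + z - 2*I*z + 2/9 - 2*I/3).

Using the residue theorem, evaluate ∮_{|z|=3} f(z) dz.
By the residue theorem, ∮_C f(z) dz = 2πi · (sum of the residues of f at the poles inside |z| = 3).

The denominator factors as (z + 2/3 - 2*I)*(z + 1/3), so the singularities of f are simple poles at z = -2/3 + 2*I, z = -1/3.
  |-2/3 + 2*I|² = 40/9 < 9 = 3², so this pole is inside the contour.
  |-1/3|² = 1/9 < 9 = 3², so this pole is inside the contour.

With P(z) = -z^4 + z^3 + z^2 + 2*z - 2 and Q(z) = z^2 + z - 2*I*z + 2/9 - 2*I/3, each pole is simple, so Res(f, z₀) = P(z₀)/Q'(z₀) with Q'(z) = 2*z + 1 - 2*I.
  Res(f, -2/3 + 2*I) = P(-2/3 + 2*I)/Q'(-2/3 + 2*I) = (-382/81 - 620*I/27)/(-1/3 + 2*I) = -10778/999 + 1384*I/333
  Res(f, -1/3) = P(-1/3)/Q'(-1/3) = (-211/81)/(1/3 - 2*I) = -211/999 - 422*I/333

Sum of residues inside C: -11 + 26*I/9
∮_C f(z) dz = 2πi · (-11 + 26*I/9) = pi*(-52/9 - 22*I)

Final answer: pi*(-52/9 - 22*I)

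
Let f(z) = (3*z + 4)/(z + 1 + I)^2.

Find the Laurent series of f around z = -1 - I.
(1 - 3*I)/(z + 1 + I)^2 + 3/(z + 1 + I)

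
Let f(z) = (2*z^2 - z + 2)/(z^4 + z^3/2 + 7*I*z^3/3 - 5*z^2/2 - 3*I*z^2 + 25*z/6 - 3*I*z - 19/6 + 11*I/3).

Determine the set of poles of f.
The singularities of f are the zeros of the denominator. Factoring,
  z^4 + z^3/2 + 7*I*z^3/3 - 5*z^2/2 - 3*I*z^2 + 25*z/6 - 3*I*z - 19/6 + 11*I/3 = (z + 1 + 2*I)*(z + 3/2 + I)*(z - 1 - 2*I/3)*(z - 1)
so the candidates are z = -1 - 2*I, z = -3/2 - I, z = 1 + 2*I/3, z = 1.

Check the numerator P(z) = 2*z^2 - z + 2 at each one:
  P(-1 - 2*I) = -3 + 10*I ≠ 0, so z = -1 - 2*I is a (simple) pole.
  P(-3/2 - I) = 6 + 7*I ≠ 0, so z = -3/2 - I is a (simple) pole.
  P(1 + 2*I/3) = 19/9 + 2*I ≠ 0, so z = 1 + 2*I/3 is a (simple) pole.
  P(1) = 3 ≠ 0, so z = 1 is a (simple) pole.

Poles of f: {-3/2 - I, -1 - 2*I, 1, 1 + 2*I/3}

Final answer: {-3/2 - I, -1 - 2*I, 1, 1 + 2*I/3}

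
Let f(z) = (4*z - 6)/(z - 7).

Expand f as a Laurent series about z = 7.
Put w = z - (7), i.e. z = w + 7. The denominator is w, so it suffices to rewrite the numerator in powers of w.

P(z) = 4*z - 6
P(w + 7) = 22 + 4*w

Dividing each term by w:
  f = 22/w + 4

Substituting back w = z - 7:
  f(z) = 22/(z - 7) + 4

The series is finite because the numerator is a polynomial; the negative powers form the principal part, and the coefficient of 1/(z - 7) gives Res(f, 7) = 22.

Final answer: 22/(z - 7) + 4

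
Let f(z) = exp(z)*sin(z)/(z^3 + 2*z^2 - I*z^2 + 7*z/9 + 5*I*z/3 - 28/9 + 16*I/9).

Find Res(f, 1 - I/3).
Write f(z) = P(z)/Q(z) with P(z) = exp(z)*sin(z) and Q(z) = z^3 + 2*z^2 - I*z^2 + 7*z/9 + 5*I*z/3 - 28/9 + 16*I/9.
The denominator factors as Q(z) = (z + 1 + 2*I/3)*(z + 2 - 2*I)*(z - 1 + I/3), so z = 1 - I/3 is a simple zero of Q and P is analytic there; z = 1 - I/3 is therefore a simple pole and
  Res(f, z₀) = P(z₀)/Q'(z₀).

Q'(z) = 3*z^2 + 4*z - 2*I*z + 7/9 + 5*I/3, so Q'(1 - I/3) = 61/9 - 11*I/3.
P(1 - I/3) = exp(1 - I/3)*sin(1 - I/3).

Res(f, 1 - I/3) = (exp(1 - I/3)*sin(1 - I/3))/(61/9 - 11*I/3) = (549/4810 + 297*I/4810)*exp(1 - I/3)*sin(1 - I/3)

Final answer: (549/4810 + 297*I/4810)*exp(1 - I/3)*sin(1 - I/3)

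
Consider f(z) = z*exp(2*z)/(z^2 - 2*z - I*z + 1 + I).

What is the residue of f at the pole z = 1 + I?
Write f(z) = P(z)/Q(z) with P(z) = z*exp(2*z) and Q(z) = z^2 - 2*z - I*z + 1 + I.
The denominator factors as Q(z) = (z - 1)*(z - 1 - I), so z = 1 + I is a simple zero of Q and P is analytic there; z = 1 + I is therefore a simple pole and
  Res(f, z₀) = P(z₀)/Q'(z₀).

Q'(z) = 2*z - 2 - I, so Q'(1 + I) = I.
P(1 + I) = (1 + I)*exp(2 + 2*I).

Res(f, 1 + I) = ((1 + I)*exp(2 + 2*I))/(I) = (1 - I)*exp(2 + 2*I)

Final answer: (1 - I)*exp(2 + 2*I)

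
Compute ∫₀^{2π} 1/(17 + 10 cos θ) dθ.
Let J = ∫₀^{2π} dθ/(17 + 10 cos θ).
Put z = e^{iθ}: then cos θ = (z + 1/z)/2, dθ = dz/(iz), and z runs once counterclockwise around |z| = 1:
  J = ∮_{|z|=1} 1/(17 + 10*(z + 1/z)/2) · dz/(iz) = (2/i) ∮_{|z|=1} dz/(10*z^2 + 34*z + 10).
The roots of 10*z^2 + 34*z + 10 are z = (-17 ± sqrt(17^2 - 10^2))/10, with sqrt(189) = 3*sqrt(21); their product is 1, so only z₊ = -17/10 + 3*sqrt(21)/10 lies inside the unit circle (z₋ = -17/10 - 3*sqrt(21)/10 lies outside).
z₊ is a simple zero of q(z) = 10*z^2 + 34*z + 10, so Res(1/q, z₊) = 1/q'(z₊) with q'(z) = 20*z + 34; and q'(z₊) = 10*(z₊ - z₋) = 6*sqrt(21).
Therefore J = (2/i) · 2πi · 1/(6*sqrt(21)) = 2*pi/(3*sqrt(21)) = 2*sqrt(21)*pi/63

Final answer: 2*sqrt(21)*pi/63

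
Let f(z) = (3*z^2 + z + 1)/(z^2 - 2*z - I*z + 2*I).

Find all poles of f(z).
{I, 2}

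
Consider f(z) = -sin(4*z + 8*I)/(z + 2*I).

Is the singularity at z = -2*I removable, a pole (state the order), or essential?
removable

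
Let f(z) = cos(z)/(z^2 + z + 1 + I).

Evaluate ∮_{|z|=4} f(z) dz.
By the residue theorem, ∮_C f(z) dz = 2πi · (sum of the residues of f at the poles inside |z| = 4).

The denominator factors as (z + 1 - I)*(z + I), so the singularities of f are simple poles at z = -1 + I, z = -I.
  |-1 + I|² = 2 < 16 = 4², so this pole is inside the contour.
  |-I|² = 1 < 16 = 4², so this pole is inside the contour.

With P(z) = cos(z) and Q(z) = z^2 + z + 1 + I, each pole is simple, so Res(f, z₀) = P(z₀)/Q'(z₀) with Q'(z) = 2*z + 1.
  Res(f, -1 + I) = P(-1 + I)/Q'(-1 + I) = (cos(1 - I))/(-1 + 2*I) = (-1/5 - 2*I/5)*cos(1 - I)
  Res(f, -I) = P(-I)/Q'(-I) = (cosh(1))/(1 - 2*I) = (1/5 + 2*I/5)*cosh(1)

Sum of residues inside C: (-1/5 - 2*I/5)*cos(1 - I) + (1/5 + 2*I/5)*cosh(1)
∮_C f(z) dz = 2πi · ((-1/5 - 2*I/5)*cos(1 - I) + (1/5 + 2*I/5)*cosh(1)) = pi*(4/5 - 2*I/5)*cos(1 - I) + pi*(-4/5 + 2*I/5)*cosh(1)

Final answer: pi*(4/5 - 2*I/5)*cos(1 - I) + pi*(-4/5 + 2*I/5)*cosh(1)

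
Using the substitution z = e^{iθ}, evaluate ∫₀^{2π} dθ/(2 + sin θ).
Call the integral J. The integrand is 2π-periodic and we integrate over a full period, so shifting θ does not change the value (θ → θ + π/2 turns sin θ into cos θ). Hence
  J = ∫₀^{2π} dθ/(2 + cos θ).
Put z = e^{iθ}: then cos θ = (z + 1/z)/2, dθ = dz/(iz), and z runs once counterclockwise around |z| = 1:
  J = ∮_{|z|=1} 1/(2 + (z + 1/z)/2) · dz/(iz) = (2/i) ∮_{|z|=1} dz/(z^2 + 4*z + 1).
The roots of z^2 + 4*z + 1 are z = (-2 ± sqrt(2^2 - 1^2)), with sqrt(3) = sqrt(3); their product is 1, so only z₊ = -2 + sqrt(3) lies inside the unit circle (z₋ = -2 - sqrt(3) lies outside).
z₊ is a simple zero of q(z) = z^2 + 4*z + 1, so Res(1/q, z₊) = 1/q'(z₊) with q'(z) = 2*z + 4; and q'(z₊) = (z₊ - z₋) = 2*sqrt(3).
Therefore J = (2/i) · 2πi · 1/(2*sqrt(3)) = 2*pi/(sqrt(3)) = 2*sqrt(3)*pi/3

Final answer: 2*sqrt(3)*pi/3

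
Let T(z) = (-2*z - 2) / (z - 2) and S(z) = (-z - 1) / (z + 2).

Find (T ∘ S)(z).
(T ∘ S)(z) = T(S(z)) = ((-2)*S(z) + (-2))/((1)*S(z) + (-2)). Multiply numerator and denominator by z + 2:
  numerator:   (-2)*(-z - 1) + (-2)*(z + 2) = -2
  denominator: (1)*(-z - 1) + (-2)*(z + 2) = -3*z - 5
(T ∘ S)(z) = -2/(-3*z - 5) = 2/(3*z + 5)

Final answer: 2/(3*z + 5)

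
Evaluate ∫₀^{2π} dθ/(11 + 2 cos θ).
Let J = ∫₀^{2π} dθ/(11 + 2 cos θ).
Put z = e^{iθ}: then cos θ = (z + 1/z)/2, dθ = dz/(iz), and z runs once counterclockwise around |z| = 1:
  J = ∮_{|z|=1} 1/(11 + 2*(z + 1/z)/2) · dz/(iz) = (2/i) ∮_{|z|=1} dz/(2*z^2 + 22*z + 2).
The roots of 2*z^2 + 22*z + 2 are z = (-11 ± sqrt(11^2 - 2^2))/2, with sqrt(117) = 3*sqrt(13); their product is 1, so only z₊ = -11/2 + 3*sqrt(13)/2 lies inside the unit circle (z₋ = -11/2 - 3*sqrt(13)/2 lies outside).
z₊ is a simple zero of q(z) = 2*z^2 + 22*z + 2, so Res(1/q, z₊) = 1/q'(z₊) with q'(z) = 4*z + 22; and q'(z₊) = 2*(z₊ - z₋) = 6*sqrt(13).
Therefore J = (2/i) · 2πi · 1/(6*sqrt(13)) = 2*pi/(3*sqrt(13)) = 2*sqrt(13)*pi/39

Final answer: 2*sqrt(13)*pi/39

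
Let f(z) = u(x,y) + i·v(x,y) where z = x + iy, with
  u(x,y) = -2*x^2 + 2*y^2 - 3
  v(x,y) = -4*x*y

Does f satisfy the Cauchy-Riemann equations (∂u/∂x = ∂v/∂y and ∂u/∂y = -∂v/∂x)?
∂u/∂x = -4*x
∂v/∂y = -4*x
∂u/∂y = 4*y
∂v/∂x = -4*y
∂u/∂x = ∂v/∂y and ∂u/∂y = -∂v/∂x hold identically; f is analytic.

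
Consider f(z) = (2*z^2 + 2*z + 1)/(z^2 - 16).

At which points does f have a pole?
The singularities of f are the zeros of the denominator. Factoring,
  z^2 - 16 = (z + 4)*(z - 4)
so the candidates are z = -4, z = 4.

Check the numerator P(z) = 2*z^2 + 2*z + 1 at each one:
  P(-4) = 25 ≠ 0, so z = -4 is a (simple) pole.
  P(4) = 41 ≠ 0, so z = 4 is a (simple) pole.

Poles of f: {-4, 4}

Final answer: {-4, 4}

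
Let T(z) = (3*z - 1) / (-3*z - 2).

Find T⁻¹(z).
Set w = T(z) = (3*z - 1) / (-3*z - 2) and solve for z:
  w*(-3*z - 2) = 3*z - 1
  -2*w + z*(-3*w - 3) + 1 = 0
  z*(-3*w - 3) = 2*w - 1
  z = (1 - 2*w)/(3*w + 3)
Renaming the variable, T⁻¹(z) = (-2*z + 1)/(3*z + 3).
(Check: ad - bc = -9 ≠ 0, so T is invertible.)

Final answer: (-2*z + 1)/(3*z + 3)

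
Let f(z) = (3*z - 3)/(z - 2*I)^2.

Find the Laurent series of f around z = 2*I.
Put w = z - (2*I), i.e. z = w + 2*I. The denominator is w^2, so it suffices to rewrite the numerator in powers of w.

P(z) = 3*z - 3
P(w + 2*I) = -3 + 6*I + 3*w

Dividing each term by w^2:
  f = (-3 + 6*I)/w^2 + 3/w

Substituting back w = z - 2*I:
  f(z) = (-3 + 6*I)/(z - 2*I)^2 + 3/(z - 2*I)

The series is finite because the numerator is a polynomial; the negative powers form the principal part, and the coefficient of 1/(z - 2*I) gives Res(f, 2*I) = 3.

Final answer: (-3 + 6*I)/(z - 2*I)^2 + 3/(z - 2*I)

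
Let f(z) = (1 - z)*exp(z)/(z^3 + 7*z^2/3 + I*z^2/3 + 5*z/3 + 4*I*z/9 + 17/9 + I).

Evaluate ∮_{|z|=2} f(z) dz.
pi*(102/1517 - 1164*I/1517)*exp(-1/3 + I) + pi*(-72/185 - 99*I/185)*exp(-I)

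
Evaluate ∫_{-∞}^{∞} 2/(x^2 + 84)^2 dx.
Let f(z) = 2/(z^2 + 84)^2. The denominator has no real zeros and deg Q - deg P = 4 ≥ 2, so the integral of f over the upper semicircle |z| = R tends to 0 as R → ∞. Closing the contour in the upper half-plane,
  ∫_{-∞}^{∞} f(x) dx = 2πi · Σ Res(f, z_k)  over the poles with Im z_k > 0.

Zeros of the denominator: z^2 + 84 = 0 gives z = ±2*sqrt(21)*I.
Upper half-plane: z = 2*sqrt(21)*I (a pole of order 2).

Write f(z) = g(z)/(z - 2*sqrt(21)*I)^2 with g(z) = 2/(z + 2*sqrt(21)*I)^2. For a double pole, Res(f, z₀) = g'(z₀):
  g'(z) = -4/(z + 2*sqrt(21)*I)^3
  Res(f, 2*sqrt(21)*I) = g'(2*sqrt(21)*I) = -sqrt(21)*I/7056

∫_{-∞}^{∞} f(x) dx = 2πi · (-sqrt(21)*I/7056) = sqrt(21)*pi/3528

Final answer: sqrt(21)*pi/3528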